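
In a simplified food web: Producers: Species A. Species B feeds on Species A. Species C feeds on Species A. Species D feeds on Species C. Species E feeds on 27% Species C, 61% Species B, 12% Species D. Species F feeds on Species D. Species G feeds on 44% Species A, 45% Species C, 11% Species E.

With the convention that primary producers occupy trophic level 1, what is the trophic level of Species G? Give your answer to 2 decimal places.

Species B: 1 + 1 = 2
Species C: 1 + 1 = 2
Species D: 1 + 2 = 3
Species E: 1 + (0.27×2 + 0.61×2 + 0.12×3) = 3.12
Species F: 1 + 3 = 4
Species G: 1 + (0.44×1 + 0.45×2 + 0.11×3.12) = 2.6832

2.68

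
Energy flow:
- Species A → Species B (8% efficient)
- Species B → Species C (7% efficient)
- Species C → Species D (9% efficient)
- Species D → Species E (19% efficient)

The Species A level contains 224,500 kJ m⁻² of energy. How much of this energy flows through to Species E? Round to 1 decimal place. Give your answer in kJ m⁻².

Species B: 224500 × 0.08 = 17960 kJ m⁻²
Species C: 17960 × 0.07 = 1257.2 kJ m⁻²
Species D: 1257.2 × 0.09 = 113.148 kJ m⁻²
Species E: 113.148 × 0.19 = 21.49812 kJ m⁻²

21.5 kJ m⁻²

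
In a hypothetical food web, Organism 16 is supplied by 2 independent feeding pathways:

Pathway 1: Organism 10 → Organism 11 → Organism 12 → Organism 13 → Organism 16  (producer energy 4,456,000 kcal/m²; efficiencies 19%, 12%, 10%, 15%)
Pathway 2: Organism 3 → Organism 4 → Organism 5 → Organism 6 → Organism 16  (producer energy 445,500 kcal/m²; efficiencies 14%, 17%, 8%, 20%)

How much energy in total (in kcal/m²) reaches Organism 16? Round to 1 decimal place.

1693.6 kcal/m²

Pathway 1: 4456000 × 0.19 × 0.12 × 0.1 × 0.15 = 1523.952 kcal/m²
Pathway 2: 445500 × 0.14 × 0.17 × 0.08 × 0.2 = 169.6464 kcal/m²
Total at Organism 16: 1523.952 + 169.6464 = 1693.5984 kcal/m²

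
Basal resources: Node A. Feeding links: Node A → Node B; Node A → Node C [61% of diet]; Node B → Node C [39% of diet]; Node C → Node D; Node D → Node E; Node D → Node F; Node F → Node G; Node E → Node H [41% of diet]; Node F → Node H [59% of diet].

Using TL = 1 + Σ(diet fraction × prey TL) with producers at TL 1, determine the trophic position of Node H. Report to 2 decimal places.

5.39

Node B: 1 + 1 = 2
Node C: 1 + (0.61×1 + 0.39×2) = 2.39
Node D: 1 + 2.39 = 3.39
Node E: 1 + 3.39 = 4.39
Node F: 1 + 3.39 = 4.39
Node G: 1 + 4.39 = 5.39
Node H: 1 + (0.41×4.39 + 0.59×4.39) = 5.39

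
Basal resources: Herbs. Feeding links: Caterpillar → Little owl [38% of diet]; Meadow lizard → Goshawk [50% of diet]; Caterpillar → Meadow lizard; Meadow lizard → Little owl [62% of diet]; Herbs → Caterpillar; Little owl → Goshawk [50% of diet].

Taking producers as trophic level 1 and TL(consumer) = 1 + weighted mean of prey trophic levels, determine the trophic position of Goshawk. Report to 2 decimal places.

Caterpillar: 1 + 1 = 2
Meadow lizard: 1 + 2 = 3
Little owl: 1 + (0.62×3 + 0.38×2) = 3.62
Goshawk: 1 + (0.5×3.62 + 0.5×3) = 4.31

4.31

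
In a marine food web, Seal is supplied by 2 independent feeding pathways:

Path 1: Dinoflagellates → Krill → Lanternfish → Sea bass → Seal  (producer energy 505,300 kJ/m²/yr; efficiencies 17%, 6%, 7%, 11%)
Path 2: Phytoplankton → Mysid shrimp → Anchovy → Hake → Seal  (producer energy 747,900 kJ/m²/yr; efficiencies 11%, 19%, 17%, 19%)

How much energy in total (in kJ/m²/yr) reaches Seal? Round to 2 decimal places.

544.57 kJ/m²/yr

Path 1: 505300 × 0.17 × 0.06 × 0.07 × 0.11 = 39.686262 kJ/m²/yr
Path 2: 747900 × 0.11 × 0.19 × 0.17 × 0.19 = 504.884853 kJ/m²/yr
Total at Seal: 39.686262 + 504.884853 = 544.571115 kJ/m²/yr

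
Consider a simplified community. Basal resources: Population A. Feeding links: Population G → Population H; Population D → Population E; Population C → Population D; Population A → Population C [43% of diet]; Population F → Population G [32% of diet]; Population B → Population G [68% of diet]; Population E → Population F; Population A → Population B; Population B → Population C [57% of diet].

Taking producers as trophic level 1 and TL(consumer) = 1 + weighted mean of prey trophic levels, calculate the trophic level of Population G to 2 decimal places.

Population B: 1 + 1 = 2
Population C: 1 + (0.43×1 + 0.57×2) = 2.57
Population D: 1 + 2.57 = 3.57
Population E: 1 + 3.57 = 4.57
Population F: 1 + 4.57 = 5.57
Population G: 1 + (0.68×2 + 0.32×5.57) = 4.1424
Population H: 1 + 4.1424 = 5.1424

4.14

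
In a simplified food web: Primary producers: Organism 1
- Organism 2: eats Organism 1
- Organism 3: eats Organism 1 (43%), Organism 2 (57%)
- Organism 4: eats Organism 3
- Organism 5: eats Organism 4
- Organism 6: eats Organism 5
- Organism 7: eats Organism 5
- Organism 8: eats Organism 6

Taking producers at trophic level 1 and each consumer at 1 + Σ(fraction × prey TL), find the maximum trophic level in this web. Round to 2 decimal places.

6.57

Organism 2: 1 + 1 = 2
Organism 3: 1 + (0.43×1 + 0.57×2) = 2.57
Organism 4: 1 + 2.57 = 3.57
Organism 5: 1 + 3.57 = 4.57
Organism 6: 1 + 4.57 = 5.57
Organism 7: 1 + 4.57 = 5.57
Organism 8: 1 + 5.57 = 6.57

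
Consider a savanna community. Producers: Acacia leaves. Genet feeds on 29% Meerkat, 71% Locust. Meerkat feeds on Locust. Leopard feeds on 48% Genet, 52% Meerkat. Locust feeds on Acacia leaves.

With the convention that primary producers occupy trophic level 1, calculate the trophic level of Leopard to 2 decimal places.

Locust: 1 + 1 = 2
Meerkat: 1 + 2 = 3
Genet: 1 + (0.29×3 + 0.71×2) = 3.29
Leopard: 1 + (0.48×3.29 + 0.52×3) = 4.1392

4.14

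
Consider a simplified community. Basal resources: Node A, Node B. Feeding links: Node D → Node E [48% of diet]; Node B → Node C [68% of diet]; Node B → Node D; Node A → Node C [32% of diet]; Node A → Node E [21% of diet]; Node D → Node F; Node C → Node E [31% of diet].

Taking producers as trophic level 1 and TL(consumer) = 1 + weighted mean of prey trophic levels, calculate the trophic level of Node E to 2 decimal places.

Node C: 1 + (0.32×1 + 0.68×1) = 2
Node D: 1 + 1 = 2
Node E: 1 + (0.21×1 + 0.31×2 + 0.48×2) = 2.79
Node F: 1 + 2 = 3

2.79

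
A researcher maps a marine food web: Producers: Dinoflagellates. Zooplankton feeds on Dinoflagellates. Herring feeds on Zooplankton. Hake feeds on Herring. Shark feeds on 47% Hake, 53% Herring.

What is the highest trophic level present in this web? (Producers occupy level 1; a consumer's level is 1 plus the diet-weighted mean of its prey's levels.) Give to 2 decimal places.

Zooplankton: 1 + 1 = 2
Herring: 1 + 2 = 3
Hake: 1 + 3 = 4
Shark: 1 + (0.47×4 + 0.53×3) = 4.47

4.47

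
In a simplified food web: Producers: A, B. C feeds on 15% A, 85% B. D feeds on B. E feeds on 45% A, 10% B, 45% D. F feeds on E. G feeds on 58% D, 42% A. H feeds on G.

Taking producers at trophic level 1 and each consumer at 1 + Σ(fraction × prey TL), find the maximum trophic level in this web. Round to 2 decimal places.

C: 1 + (0.15×1 + 0.85×1) = 2
D: 1 + 1 = 2
E: 1 + (0.45×1 + 0.1×1 + 0.45×2) = 2.45
F: 1 + 2.45 = 3.45
G: 1 + (0.58×2 + 0.42×1) = 2.58
H: 1 + 2.58 = 3.58

3.58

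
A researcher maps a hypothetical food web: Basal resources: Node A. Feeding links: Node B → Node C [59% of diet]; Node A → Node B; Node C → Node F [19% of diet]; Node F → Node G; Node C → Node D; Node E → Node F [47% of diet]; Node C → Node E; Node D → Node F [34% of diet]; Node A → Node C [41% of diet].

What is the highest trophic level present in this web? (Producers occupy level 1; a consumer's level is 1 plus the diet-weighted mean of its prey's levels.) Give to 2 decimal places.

5.40

Node B: 1 + 1 = 2
Node C: 1 + (0.59×2 + 0.41×1) = 2.59
Node D: 1 + 2.59 = 3.59
Node E: 1 + 2.59 = 3.59
Node F: 1 + (0.19×2.59 + 0.47×3.59 + 0.34×3.59) = 4.4
Node G: 1 + 4.4 = 5.4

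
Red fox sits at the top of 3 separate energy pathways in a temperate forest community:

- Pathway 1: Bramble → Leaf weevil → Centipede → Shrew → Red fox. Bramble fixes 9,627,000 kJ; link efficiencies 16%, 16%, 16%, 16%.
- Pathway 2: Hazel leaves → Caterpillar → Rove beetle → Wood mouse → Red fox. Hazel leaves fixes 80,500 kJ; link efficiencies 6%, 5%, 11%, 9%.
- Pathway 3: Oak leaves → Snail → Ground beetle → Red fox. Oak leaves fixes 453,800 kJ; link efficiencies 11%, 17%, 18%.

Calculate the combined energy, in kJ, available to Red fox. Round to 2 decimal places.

Pathway 1: 9627000 × 0.16 × 0.16 × 0.16 × 0.16 = 6309.15072 kJ
Pathway 2: 80500 × 0.06 × 0.05 × 0.11 × 0.09 = 2.39085 kJ
Pathway 3: 453800 × 0.11 × 0.17 × 0.18 = 1527.4908 kJ
Total at Red fox: 6309.15072 + 2.39085 + 1527.4908 = 7839.03237 kJ

7839.03 kJ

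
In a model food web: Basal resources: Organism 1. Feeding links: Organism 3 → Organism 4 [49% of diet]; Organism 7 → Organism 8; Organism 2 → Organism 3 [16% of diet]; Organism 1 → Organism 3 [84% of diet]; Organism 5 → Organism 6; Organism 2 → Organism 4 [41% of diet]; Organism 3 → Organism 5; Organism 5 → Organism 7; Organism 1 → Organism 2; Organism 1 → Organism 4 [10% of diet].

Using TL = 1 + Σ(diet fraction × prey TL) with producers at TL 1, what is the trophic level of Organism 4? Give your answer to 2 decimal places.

Organism 2: 1 + 1 = 2
Organism 3: 1 + (0.16×2 + 0.84×1) = 2.16
Organism 4: 1 + (0.49×2.16 + 0.1×1 + 0.41×2) = 2.9784
Organism 5: 1 + 2.16 = 3.16
Organism 6: 1 + 3.16 = 4.16
Organism 7: 1 + 3.16 = 4.16
Organism 8: 1 + 4.16 = 5.16

2.98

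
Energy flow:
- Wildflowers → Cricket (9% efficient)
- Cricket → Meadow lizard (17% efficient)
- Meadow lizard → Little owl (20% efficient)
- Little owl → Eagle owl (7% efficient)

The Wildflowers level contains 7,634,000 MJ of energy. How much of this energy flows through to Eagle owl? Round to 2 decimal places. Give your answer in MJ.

1635.20 MJ

Cricket: 7634000 × 0.09 = 687060 MJ
Meadow lizard: 687060 × 0.17 = 116800.2 MJ
Little owl: 116800.2 × 0.2 = 23360.04 MJ
Eagle owl: 23360.04 × 0.07 = 1635.2028 MJ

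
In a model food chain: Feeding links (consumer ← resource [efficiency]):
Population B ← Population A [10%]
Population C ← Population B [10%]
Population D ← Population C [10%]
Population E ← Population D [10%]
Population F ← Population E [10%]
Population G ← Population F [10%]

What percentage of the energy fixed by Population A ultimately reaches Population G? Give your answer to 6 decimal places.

Product of link efficiencies: 0.1 × 0.1 × 0.1 × 0.1 × 0.1 × 0.1 = 0.000001
As a percentage: 0.000001 × 100 = 0.000100%

0.000100%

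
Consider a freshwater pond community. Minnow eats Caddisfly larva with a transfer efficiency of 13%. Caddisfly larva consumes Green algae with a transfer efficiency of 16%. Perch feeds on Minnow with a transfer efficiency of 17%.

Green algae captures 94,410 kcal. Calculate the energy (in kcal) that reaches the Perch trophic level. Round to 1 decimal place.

333.8 kcal

Caddisfly larva: 94410 × 0.16 = 15105.6 kcal
Minnow: 15105.6 × 0.13 = 1963.728 kcal
Perch: 1963.728 × 0.17 = 333.83376 kcal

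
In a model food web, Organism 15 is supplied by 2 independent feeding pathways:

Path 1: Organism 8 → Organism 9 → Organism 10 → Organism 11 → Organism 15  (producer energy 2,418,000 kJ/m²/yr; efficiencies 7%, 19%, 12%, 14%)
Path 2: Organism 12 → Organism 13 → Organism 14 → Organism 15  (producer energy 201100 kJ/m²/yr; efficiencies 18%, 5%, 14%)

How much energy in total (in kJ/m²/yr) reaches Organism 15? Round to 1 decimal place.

793.7 kJ/m²/yr

Path 1: 2418000 × 0.07 × 0.19 × 0.12 × 0.14 = 540.27792 kJ/m²/yr
Path 2: 201100 × 0.18 × 0.05 × 0.14 = 253.386 kJ/m²/yr
Total at Organism 15: 540.27792 + 253.386 = 793.66392 kJ/m²/yr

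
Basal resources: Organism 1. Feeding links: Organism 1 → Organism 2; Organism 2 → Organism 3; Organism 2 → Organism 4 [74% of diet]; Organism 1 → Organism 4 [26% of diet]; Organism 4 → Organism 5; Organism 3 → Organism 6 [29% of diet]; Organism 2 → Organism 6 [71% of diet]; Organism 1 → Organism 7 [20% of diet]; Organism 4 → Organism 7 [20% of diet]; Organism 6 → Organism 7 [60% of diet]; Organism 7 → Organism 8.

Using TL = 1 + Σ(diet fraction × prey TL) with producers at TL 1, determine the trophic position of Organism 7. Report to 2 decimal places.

Organism 2: 1 + 1 = 2
Organism 3: 1 + 2 = 3
Organism 4: 1 + (0.74×2 + 0.26×1) = 2.74
Organism 5: 1 + 2.74 = 3.74
Organism 6: 1 + (0.29×3 + 0.71×2) = 3.29
Organism 7: 1 + (0.2×1 + 0.2×2.74 + 0.6×3.29) = 3.722
Organism 8: 1 + 3.722 = 4.722

3.72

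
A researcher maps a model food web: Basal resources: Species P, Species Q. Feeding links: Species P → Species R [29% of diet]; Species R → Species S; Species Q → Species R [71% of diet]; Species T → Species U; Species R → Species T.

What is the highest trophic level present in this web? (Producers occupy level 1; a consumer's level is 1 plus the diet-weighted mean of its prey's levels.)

Species R: 1 + (0.29×1 + 0.71×1) = 2
Species S: 1 + 2 = 3
Species T: 1 + 2 = 3
Species U: 1 + 3 = 4

4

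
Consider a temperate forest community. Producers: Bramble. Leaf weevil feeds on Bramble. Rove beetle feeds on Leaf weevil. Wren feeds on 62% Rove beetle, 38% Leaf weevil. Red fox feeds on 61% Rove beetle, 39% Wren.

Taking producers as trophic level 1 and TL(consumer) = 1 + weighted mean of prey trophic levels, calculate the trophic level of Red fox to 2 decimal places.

Leaf weevil: 1 + 1 = 2
Rove beetle: 1 + 2 = 3
Wren: 1 + (0.62×3 + 0.38×2) = 3.62
Red fox: 1 + (0.61×3 + 0.39×3.62) = 4.2418

4.24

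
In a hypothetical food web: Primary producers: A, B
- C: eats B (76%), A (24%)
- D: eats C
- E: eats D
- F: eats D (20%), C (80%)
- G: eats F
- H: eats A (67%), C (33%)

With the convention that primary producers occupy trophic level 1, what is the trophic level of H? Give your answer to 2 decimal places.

2.33

C: 1 + (0.76×1 + 0.24×1) = 2
D: 1 + 2 = 3
E: 1 + 3 = 4
F: 1 + (0.2×3 + 0.8×2) = 3.2
G: 1 + 3.2 = 4.2
H: 1 + (0.67×1 + 0.33×2) = 2.33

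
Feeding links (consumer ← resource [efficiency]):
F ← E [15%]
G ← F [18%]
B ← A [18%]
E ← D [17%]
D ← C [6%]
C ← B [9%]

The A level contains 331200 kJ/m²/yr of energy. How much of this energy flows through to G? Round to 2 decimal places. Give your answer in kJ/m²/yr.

1.48 kJ/m²/yr

B: 331200 × 0.18 = 59616 kJ/m²/yr
C: 59616 × 0.09 = 5365.44 kJ/m²/yr
D: 5365.44 × 0.06 = 321.9264 kJ/m²/yr
E: 321.9264 × 0.17 = 54.727488 kJ/m²/yr
F: 54.727488 × 0.15 = 8.2091232 kJ/m²/yr
G: 8.2091232 × 0.18 = 1.477642176 kJ/m²/yr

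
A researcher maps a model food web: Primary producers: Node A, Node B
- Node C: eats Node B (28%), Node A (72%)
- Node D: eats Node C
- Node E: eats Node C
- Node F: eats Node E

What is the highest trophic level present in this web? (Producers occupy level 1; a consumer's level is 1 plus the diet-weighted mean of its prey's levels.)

Node C: 1 + (0.28×1 + 0.72×1) = 2
Node D: 1 + 2 = 3
Node E: 1 + 2 = 3
Node F: 1 + 3 = 4

4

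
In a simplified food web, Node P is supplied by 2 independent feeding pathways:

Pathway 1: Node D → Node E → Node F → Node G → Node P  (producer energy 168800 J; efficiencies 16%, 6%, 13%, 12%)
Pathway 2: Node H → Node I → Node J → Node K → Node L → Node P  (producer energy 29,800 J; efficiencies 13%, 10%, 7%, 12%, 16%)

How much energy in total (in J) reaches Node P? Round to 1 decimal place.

25.8 J

Pathway 1: 168800 × 0.16 × 0.06 × 0.13 × 0.12 = 25.279488 J
Pathway 2: 29800 × 0.13 × 0.1 × 0.07 × 0.12 × 0.16 = 0.5206656 J
Total at Node P: 25.279488 + 0.5206656 = 25.8001536 J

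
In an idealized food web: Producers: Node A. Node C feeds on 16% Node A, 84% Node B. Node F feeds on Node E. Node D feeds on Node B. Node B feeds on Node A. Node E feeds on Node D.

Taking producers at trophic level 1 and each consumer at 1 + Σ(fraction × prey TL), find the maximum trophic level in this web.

Node B: 1 + 1 = 2
Node C: 1 + (0.16×1 + 0.84×2) = 2.84
Node D: 1 + 2 = 3
Node E: 1 + 3 = 4
Node F: 1 + 4 = 5

5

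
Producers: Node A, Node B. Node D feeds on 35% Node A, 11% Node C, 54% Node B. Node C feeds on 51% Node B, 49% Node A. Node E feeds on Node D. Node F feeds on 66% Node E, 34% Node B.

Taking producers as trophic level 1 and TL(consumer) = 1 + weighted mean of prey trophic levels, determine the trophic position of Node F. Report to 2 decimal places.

Node C: 1 + (0.51×1 + 0.49×1) = 2
Node D: 1 + (0.35×1 + 0.11×2 + 0.54×1) = 2.11
Node E: 1 + 2.11 = 3.11
Node F: 1 + (0.66×3.11 + 0.34×1) = 3.3926

3.39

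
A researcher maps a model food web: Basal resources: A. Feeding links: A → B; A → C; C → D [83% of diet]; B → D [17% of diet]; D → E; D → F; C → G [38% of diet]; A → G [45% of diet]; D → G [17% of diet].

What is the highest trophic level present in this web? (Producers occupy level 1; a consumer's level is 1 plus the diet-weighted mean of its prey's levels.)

4

B: 1 + 1 = 2
C: 1 + 1 = 2
D: 1 + (0.83×2 + 0.17×2) = 3
E: 1 + 3 = 4
F: 1 + 3 = 4
G: 1 + (0.38×2 + 0.45×1 + 0.17×3) = 2.72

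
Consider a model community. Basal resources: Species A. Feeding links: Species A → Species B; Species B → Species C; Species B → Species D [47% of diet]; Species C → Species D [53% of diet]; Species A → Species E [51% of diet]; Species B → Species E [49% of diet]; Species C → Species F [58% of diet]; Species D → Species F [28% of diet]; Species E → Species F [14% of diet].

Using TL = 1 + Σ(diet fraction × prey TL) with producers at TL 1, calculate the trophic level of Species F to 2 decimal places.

4.08

Species B: 1 + 1 = 2
Species C: 1 + 2 = 3
Species D: 1 + (0.47×2 + 0.53×3) = 3.53
Species E: 1 + (0.51×1 + 0.49×2) = 2.49
Species F: 1 + (0.58×3 + 0.28×3.53 + 0.14×2.49) = 4.077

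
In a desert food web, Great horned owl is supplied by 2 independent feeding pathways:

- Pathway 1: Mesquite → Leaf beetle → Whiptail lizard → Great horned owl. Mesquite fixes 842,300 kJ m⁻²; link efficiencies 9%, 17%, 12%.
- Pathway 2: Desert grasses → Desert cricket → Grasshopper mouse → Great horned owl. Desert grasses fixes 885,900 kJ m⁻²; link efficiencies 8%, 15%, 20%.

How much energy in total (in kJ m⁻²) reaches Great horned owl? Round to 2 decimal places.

Pathway 1: 842300 × 0.09 × 0.17 × 0.12 = 1546.4628 kJ m⁻²
Pathway 2: 885900 × 0.08 × 0.15 × 0.2 = 2126.16 kJ m⁻²
Total at Great horned owl: 1546.4628 + 2126.16 = 3672.6228 kJ m⁻²

3672.62 kJ m⁻²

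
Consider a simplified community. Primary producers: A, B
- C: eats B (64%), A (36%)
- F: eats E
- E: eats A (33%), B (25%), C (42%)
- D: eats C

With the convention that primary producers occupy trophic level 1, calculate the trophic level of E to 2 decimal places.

2.42

C: 1 + (0.64×1 + 0.36×1) = 2
D: 1 + 2 = 3
E: 1 + (0.33×1 + 0.25×1 + 0.42×2) = 2.42
F: 1 + 2.42 = 3.42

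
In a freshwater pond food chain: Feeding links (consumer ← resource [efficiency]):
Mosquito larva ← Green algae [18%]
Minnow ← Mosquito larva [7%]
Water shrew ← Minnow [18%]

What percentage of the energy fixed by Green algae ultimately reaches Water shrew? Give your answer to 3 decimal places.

Product of link efficiencies: 0.18 × 0.07 × 0.18 = 0.002268
As a percentage: 0.002268 × 100 = 0.227%

0.227%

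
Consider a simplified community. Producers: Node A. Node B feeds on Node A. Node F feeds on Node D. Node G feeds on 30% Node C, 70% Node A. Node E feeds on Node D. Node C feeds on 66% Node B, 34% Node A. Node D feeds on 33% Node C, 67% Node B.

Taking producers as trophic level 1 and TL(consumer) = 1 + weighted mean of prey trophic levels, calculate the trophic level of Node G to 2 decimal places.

Node B: 1 + 1 = 2
Node C: 1 + (0.66×2 + 0.34×1) = 2.66
Node D: 1 + (0.33×2.66 + 0.67×2) = 3.2178
Node E: 1 + 3.2178 = 4.2178
Node F: 1 + 3.2178 = 4.2178
Node G: 1 + (0.3×2.66 + 0.7×1) = 2.498

2.50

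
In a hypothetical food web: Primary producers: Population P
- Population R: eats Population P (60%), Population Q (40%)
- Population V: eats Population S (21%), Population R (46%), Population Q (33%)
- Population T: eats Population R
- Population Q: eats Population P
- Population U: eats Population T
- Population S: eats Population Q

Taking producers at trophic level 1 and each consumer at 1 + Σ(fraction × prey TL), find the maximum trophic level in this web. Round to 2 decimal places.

4.40

Population Q: 1 + 1 = 2
Population R: 1 + (0.6×1 + 0.4×2) = 2.4
Population S: 1 + 2 = 3
Population T: 1 + 2.4 = 3.4
Population U: 1 + 3.4 = 4.4
Population V: 1 + (0.21×3 + 0.46×2.4 + 0.33×2) = 3.394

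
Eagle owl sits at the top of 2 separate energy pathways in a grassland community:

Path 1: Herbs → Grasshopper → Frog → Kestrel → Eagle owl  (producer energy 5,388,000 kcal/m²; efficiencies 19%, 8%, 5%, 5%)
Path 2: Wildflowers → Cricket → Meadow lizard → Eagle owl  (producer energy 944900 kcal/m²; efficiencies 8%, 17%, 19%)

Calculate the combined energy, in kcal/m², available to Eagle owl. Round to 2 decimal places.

Path 1: 5388000 × 0.19 × 0.08 × 0.05 × 0.05 = 204.744 kcal/m²
Path 2: 944900 × 0.08 × 0.17 × 0.19 = 2441.6216 kcal/m²
Total at Eagle owl: 204.744 + 2441.6216 = 2646.3656 kcal/m²

2646.37 kcal/m²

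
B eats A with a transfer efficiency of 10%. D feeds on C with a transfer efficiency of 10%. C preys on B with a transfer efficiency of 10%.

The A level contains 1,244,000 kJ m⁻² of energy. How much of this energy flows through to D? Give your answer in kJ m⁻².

B: 1244000 × 0.1 = 124400 kJ m⁻²
C: 124400 × 0.1 = 12440 kJ m⁻²
D: 12440 × 0.1 = 1244 kJ m⁻²

1244 kJ m⁻²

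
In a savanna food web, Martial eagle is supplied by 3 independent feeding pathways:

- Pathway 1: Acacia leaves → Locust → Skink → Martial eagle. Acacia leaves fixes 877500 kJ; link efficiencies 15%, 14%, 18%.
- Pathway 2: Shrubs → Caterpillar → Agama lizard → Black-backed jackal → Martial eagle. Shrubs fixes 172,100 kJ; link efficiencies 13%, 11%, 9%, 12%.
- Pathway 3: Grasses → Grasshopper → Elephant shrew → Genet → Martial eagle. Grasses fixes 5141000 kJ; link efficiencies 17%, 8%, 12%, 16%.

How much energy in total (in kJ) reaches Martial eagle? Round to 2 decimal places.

Pathway 1: 877500 × 0.15 × 0.14 × 0.18 = 3316.95 kJ
Pathway 2: 172100 × 0.13 × 0.11 × 0.09 × 0.12 = 26.579124 kJ
Pathway 3: 5141000 × 0.17 × 0.08 × 0.12 × 0.16 = 1342.41792 kJ
Total at Martial eagle: 3316.95 + 26.579124 + 1342.41792 = 4685.947044 kJ

4685.95 kJ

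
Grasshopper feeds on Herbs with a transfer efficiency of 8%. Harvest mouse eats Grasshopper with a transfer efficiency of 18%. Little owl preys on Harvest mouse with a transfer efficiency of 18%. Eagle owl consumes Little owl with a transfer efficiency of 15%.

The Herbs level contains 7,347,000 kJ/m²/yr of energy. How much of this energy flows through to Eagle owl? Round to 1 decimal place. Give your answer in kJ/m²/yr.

2856.5 kJ/m²/yr

Grasshopper: 7347000 × 0.08 = 587760 kJ/m²/yr
Harvest mouse: 587760 × 0.18 = 105796.8 kJ/m²/yr
Little owl: 105796.8 × 0.18 = 19043.424 kJ/m²/yr
Eagle owl: 19043.424 × 0.15 = 2856.5136 kJ/m²/yr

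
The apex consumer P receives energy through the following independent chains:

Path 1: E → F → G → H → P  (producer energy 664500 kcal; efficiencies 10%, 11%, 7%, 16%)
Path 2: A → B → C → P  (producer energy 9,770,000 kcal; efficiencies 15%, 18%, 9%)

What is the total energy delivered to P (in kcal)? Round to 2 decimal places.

Path 1: 664500 × 0.1 × 0.11 × 0.07 × 0.16 = 81.8664 kcal
Path 2: 9770000 × 0.15 × 0.18 × 0.09 = 23741.1 kcal
Total at P: 81.8664 + 23741.1 = 23822.9664 kcal

23822.97 kcal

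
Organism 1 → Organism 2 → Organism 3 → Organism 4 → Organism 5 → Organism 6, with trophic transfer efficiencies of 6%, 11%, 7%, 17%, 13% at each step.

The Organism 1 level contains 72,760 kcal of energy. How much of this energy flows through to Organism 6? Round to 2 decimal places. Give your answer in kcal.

Organism 2: 72760 × 0.06 = 4365.6 kcal
Organism 3: 4365.6 × 0.11 = 480.216 kcal
Organism 4: 480.216 × 0.07 = 33.61512 kcal
Organism 5: 33.61512 × 0.17 = 5.7145704 kcal
Organism 6: 5.7145704 × 0.13 = 0.742894152 kcal

0.74 kcal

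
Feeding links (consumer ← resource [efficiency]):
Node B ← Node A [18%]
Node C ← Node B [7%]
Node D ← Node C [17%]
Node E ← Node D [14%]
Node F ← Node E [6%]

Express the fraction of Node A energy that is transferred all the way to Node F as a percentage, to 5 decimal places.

0.00180%

Product of link efficiencies: 0.18 × 0.07 × 0.17 × 0.14 × 0.06 = 0.0000179928
As a percentage: 0.0000179928 × 100 = 0.00180%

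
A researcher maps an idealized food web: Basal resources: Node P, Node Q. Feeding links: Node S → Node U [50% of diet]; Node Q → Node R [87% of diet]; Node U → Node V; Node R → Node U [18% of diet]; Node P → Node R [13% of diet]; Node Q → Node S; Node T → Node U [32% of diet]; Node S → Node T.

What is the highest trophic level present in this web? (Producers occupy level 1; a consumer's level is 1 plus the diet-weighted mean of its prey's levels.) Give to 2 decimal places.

Node R: 1 + (0.13×1 + 0.87×1) = 2
Node S: 1 + 1 = 2
Node T: 1 + 2 = 3
Node U: 1 + (0.18×2 + 0.5×2 + 0.32×3) = 3.32
Node V: 1 + 3.32 = 4.32

4.32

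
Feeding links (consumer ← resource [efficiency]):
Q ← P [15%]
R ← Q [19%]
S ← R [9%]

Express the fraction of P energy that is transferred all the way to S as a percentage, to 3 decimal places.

0.257%

Product of link efficiencies: 0.15 × 0.19 × 0.09 = 0.002565
As a percentage: 0.002565 × 100 = 0.257%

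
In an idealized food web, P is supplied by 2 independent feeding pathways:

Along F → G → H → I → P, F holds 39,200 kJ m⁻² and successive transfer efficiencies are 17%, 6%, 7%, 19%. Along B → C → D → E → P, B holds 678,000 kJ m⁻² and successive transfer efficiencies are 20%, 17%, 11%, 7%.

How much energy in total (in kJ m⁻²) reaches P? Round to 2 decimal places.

Via F: 39200 × 0.17 × 0.06 × 0.07 × 0.19 = 5.317872 kJ m⁻²
Via B: 678000 × 0.2 × 0.17 × 0.11 × 0.07 = 177.5004 kJ m⁻²
Total at P: 5.317872 + 177.5004 = 182.818272 kJ m⁻²

182.82 kJ m⁻²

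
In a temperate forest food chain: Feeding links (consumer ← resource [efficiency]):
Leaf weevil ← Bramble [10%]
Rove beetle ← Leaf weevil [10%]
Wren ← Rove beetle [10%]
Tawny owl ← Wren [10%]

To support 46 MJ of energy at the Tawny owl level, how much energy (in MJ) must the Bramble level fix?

460000 MJ

Cumulative transfer efficiency: 0.1 × 0.1 × 0.1 × 0.1 = 0.0001
Bramble energy = 46 / 0.0001 = 460000 MJ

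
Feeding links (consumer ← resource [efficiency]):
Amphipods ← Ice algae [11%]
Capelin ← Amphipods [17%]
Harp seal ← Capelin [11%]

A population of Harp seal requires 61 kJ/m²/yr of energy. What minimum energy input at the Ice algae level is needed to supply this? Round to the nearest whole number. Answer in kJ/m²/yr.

29655 kJ/m²/yr

Cumulative transfer efficiency: 0.11 × 0.17 × 0.11 = 0.002057
Ice algae energy = 61 / 0.002057 = 29655 kJ/m²/yr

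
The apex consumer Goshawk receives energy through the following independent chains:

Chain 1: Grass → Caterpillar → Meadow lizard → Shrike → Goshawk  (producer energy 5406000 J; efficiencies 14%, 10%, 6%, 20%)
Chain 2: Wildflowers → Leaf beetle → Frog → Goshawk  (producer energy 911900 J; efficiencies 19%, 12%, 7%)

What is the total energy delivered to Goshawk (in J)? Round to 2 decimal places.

2363.60 J

Chain 1: 5406000 × 0.14 × 0.1 × 0.06 × 0.2 = 908.208 J
Chain 2: 911900 × 0.19 × 0.12 × 0.07 = 1455.3924 J
Total at Goshawk: 908.208 + 1455.3924 = 2363.6004 J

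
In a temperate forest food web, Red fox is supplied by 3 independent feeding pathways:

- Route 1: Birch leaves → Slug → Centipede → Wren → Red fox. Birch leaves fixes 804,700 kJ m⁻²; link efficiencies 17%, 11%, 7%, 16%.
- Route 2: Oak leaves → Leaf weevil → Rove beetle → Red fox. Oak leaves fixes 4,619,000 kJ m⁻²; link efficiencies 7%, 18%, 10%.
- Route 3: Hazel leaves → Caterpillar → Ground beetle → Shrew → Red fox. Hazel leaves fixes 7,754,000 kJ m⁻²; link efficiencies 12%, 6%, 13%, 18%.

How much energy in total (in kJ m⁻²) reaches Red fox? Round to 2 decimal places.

7294.87 kJ m⁻²

Route 1: 804700 × 0.17 × 0.11 × 0.07 × 0.16 = 168.536368 kJ m⁻²
Route 2: 4619000 × 0.07 × 0.18 × 0.1 = 5819.94 kJ m⁻²
Route 3: 7754000 × 0.12 × 0.06 × 0.13 × 0.18 = 1306.39392 kJ m⁻²
Total at Red fox: 168.536368 + 5819.94 + 1306.39392 = 7294.870288 kJ m⁻²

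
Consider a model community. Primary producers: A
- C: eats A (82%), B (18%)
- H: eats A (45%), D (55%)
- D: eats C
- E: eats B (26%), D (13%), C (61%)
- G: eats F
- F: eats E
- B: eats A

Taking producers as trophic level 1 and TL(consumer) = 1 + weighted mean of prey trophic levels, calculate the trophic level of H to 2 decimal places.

3.20

B: 1 + 1 = 2
C: 1 + (0.82×1 + 0.18×2) = 2.18
D: 1 + 2.18 = 3.18
E: 1 + (0.26×2 + 0.13×3.18 + 0.61×2.18) = 3.2632
F: 1 + 3.2632 = 4.2632
G: 1 + 4.2632 = 5.2632
H: 1 + (0.45×1 + 0.55×3.18) = 3.199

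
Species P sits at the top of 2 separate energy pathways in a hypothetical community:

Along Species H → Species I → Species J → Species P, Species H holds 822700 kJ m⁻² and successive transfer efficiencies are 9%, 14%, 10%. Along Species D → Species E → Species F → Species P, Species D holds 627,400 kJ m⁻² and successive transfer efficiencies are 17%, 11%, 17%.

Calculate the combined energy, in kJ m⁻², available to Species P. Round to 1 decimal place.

3031.1 kJ m⁻²

Via Species H: 822700 × 0.09 × 0.14 × 0.1 = 1036.602 kJ m⁻²
Via Species D: 627400 × 0.17 × 0.11 × 0.17 = 1994.5046 kJ m⁻²
Total at Species P: 1036.602 + 1994.5046 = 3031.1066 kJ m⁻²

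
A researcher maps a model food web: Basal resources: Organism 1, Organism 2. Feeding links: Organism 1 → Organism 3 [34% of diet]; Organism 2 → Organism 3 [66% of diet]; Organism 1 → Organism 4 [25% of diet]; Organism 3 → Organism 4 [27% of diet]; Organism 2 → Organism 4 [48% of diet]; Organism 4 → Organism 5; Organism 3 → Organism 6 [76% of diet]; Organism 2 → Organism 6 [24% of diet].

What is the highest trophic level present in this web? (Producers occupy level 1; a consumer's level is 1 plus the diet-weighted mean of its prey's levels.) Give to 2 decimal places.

3.27

Organism 3: 1 + (0.34×1 + 0.66×1) = 2
Organism 4: 1 + (0.25×1 + 0.27×2 + 0.48×1) = 2.27
Organism 5: 1 + 2.27 = 3.27
Organism 6: 1 + (0.76×2 + 0.24×1) = 2.76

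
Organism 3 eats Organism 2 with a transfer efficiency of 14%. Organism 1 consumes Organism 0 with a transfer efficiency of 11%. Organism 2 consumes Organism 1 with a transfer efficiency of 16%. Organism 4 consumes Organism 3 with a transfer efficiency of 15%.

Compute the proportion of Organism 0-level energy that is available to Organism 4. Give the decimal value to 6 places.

Product of link efficiencies: 0.11 × 0.16 × 0.14 × 0.15 = 0.0003696

0.000370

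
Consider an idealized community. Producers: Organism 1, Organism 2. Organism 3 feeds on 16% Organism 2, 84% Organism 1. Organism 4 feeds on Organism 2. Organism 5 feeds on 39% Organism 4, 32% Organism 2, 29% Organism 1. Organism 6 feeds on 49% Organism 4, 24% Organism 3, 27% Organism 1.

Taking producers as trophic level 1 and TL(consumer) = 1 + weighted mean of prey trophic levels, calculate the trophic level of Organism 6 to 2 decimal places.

2.73

Organism 3: 1 + (0.16×1 + 0.84×1) = 2
Organism 4: 1 + 1 = 2
Organism 5: 1 + (0.39×2 + 0.32×1 + 0.29×1) = 2.39
Organism 6: 1 + (0.49×2 + 0.24×2 + 0.27×1) = 2.73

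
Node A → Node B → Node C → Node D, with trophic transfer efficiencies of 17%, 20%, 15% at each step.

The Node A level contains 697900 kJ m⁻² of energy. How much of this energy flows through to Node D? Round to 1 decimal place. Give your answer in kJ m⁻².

Node B: 697900 × 0.17 = 118643 kJ m⁻²
Node C: 118643 × 0.2 = 23728.6 kJ m⁻²
Node D: 23728.6 × 0.15 = 3559.29 kJ m⁻²

3559.3 kJ m⁻²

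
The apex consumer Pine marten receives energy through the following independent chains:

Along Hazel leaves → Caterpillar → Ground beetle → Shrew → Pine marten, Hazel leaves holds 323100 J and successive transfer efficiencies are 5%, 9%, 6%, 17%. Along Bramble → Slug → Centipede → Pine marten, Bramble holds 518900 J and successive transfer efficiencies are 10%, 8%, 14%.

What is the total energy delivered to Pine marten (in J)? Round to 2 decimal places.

Via Hazel leaves: 323100 × 0.05 × 0.09 × 0.06 × 0.17 = 14.83029 J
Via Bramble: 518900 × 0.1 × 0.08 × 0.14 = 581.168 J
Total at Pine marten: 14.83029 + 581.168 = 595.99829 J

596.00 J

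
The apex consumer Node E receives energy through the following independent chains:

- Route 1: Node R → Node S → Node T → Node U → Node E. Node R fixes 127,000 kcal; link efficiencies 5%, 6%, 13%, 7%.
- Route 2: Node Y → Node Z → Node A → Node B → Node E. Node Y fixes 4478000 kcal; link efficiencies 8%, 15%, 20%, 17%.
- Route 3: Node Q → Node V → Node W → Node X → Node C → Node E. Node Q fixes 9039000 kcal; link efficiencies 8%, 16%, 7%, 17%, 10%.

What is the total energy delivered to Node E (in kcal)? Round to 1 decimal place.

Route 1: 127000 × 0.05 × 0.06 × 0.13 × 0.07 = 3.4671 kcal
Route 2: 4478000 × 0.08 × 0.15 × 0.2 × 0.17 = 1827.024 kcal
Route 3: 9039000 × 0.08 × 0.16 × 0.07 × 0.17 × 0.1 = 137.682048 kcal
Total at Node E: 3.4671 + 1827.024 + 137.682048 = 1968.173148 kcal

1968.2 kcal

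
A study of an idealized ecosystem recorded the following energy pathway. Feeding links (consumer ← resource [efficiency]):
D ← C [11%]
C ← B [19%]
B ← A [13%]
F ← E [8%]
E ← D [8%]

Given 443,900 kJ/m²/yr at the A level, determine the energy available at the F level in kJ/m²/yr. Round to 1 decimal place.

7.7 kJ/m²/yr

B: 443900 × 0.13 = 57707 kJ/m²/yr
C: 57707 × 0.19 = 10964.33 kJ/m²/yr
D: 10964.33 × 0.11 = 1206.0763 kJ/m²/yr
E: 1206.0763 × 0.08 = 96.486104 kJ/m²/yr
F: 96.486104 × 0.08 = 7.71888832 kJ/m²/yr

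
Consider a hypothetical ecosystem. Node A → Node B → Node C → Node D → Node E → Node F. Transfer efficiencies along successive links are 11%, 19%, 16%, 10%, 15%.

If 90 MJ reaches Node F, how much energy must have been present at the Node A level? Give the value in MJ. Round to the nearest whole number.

Cumulative transfer efficiency: 0.11 × 0.19 × 0.16 × 0.1 × 0.15 = 0.00005016
Node A energy = 90 / 0.00005016 = 1794258 MJ

1794258 MJ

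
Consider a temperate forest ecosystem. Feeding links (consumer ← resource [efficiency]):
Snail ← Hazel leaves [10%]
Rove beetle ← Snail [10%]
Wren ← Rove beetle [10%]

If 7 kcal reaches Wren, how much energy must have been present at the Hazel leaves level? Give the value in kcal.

Cumulative transfer efficiency: 0.1 × 0.1 × 0.1 = 0.001
Hazel leaves energy = 7 / 0.001 = 7000 kcal

7000 kcal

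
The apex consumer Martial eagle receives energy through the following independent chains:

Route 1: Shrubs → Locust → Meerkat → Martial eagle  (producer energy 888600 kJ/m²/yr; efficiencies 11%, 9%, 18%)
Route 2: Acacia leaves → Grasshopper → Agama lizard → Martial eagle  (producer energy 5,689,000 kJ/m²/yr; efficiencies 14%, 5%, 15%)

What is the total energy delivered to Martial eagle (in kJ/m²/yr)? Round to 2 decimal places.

7556.94 kJ/m²/yr

Route 1: 888600 × 0.11 × 0.09 × 0.18 = 1583.4852 kJ/m²/yr
Route 2: 5689000 × 0.14 × 0.05 × 0.15 = 5973.45 kJ/m²/yr
Total at Martial eagle: 1583.4852 + 5973.45 = 7556.9352 kJ/m²/yr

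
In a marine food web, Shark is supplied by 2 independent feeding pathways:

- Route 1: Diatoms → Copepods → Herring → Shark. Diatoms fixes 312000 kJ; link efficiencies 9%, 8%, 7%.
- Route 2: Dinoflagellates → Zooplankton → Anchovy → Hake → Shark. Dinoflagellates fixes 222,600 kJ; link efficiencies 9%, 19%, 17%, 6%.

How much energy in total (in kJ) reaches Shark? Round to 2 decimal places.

Route 1: 312000 × 0.09 × 0.08 × 0.07 = 157.248 kJ
Route 2: 222600 × 0.09 × 0.19 × 0.17 × 0.06 = 38.825892 kJ
Total at Shark: 157.248 + 38.825892 = 196.073892 kJ

196.07 kJ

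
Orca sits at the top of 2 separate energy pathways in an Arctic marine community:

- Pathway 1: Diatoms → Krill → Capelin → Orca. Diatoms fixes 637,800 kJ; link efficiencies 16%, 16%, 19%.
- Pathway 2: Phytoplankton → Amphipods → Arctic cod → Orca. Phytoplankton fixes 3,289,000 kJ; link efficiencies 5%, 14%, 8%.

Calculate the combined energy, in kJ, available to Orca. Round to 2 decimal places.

Pathway 1: 637800 × 0.16 × 0.16 × 0.19 = 3102.2592 kJ
Pathway 2: 3289000 × 0.05 × 0.14 × 0.08 = 1841.84 kJ
Total at Orca: 3102.2592 + 1841.84 = 4944.0992 kJ

4944.10 kJ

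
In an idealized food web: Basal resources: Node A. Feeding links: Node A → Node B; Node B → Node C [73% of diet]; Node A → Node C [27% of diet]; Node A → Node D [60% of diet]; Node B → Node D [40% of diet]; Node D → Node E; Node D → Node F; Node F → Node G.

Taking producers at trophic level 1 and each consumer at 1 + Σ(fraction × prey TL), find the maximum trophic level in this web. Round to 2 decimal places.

4.40

Node B: 1 + 1 = 2
Node C: 1 + (0.73×2 + 0.27×1) = 2.73
Node D: 1 + (0.6×1 + 0.4×2) = 2.4
Node E: 1 + 2.4 = 3.4
Node F: 1 + 2.4 = 3.4
Node G: 1 + 3.4 = 4.4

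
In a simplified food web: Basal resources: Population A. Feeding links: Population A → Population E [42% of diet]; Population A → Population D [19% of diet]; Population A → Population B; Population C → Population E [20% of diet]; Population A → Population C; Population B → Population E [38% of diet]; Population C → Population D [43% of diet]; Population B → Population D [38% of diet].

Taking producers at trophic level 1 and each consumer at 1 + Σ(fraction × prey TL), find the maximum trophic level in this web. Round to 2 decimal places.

Population B: 1 + 1 = 2
Population C: 1 + 1 = 2
Population D: 1 + (0.38×2 + 0.19×1 + 0.43×2) = 2.81
Population E: 1 + (0.38×2 + 0.42×1 + 0.2×2) = 2.58

2.81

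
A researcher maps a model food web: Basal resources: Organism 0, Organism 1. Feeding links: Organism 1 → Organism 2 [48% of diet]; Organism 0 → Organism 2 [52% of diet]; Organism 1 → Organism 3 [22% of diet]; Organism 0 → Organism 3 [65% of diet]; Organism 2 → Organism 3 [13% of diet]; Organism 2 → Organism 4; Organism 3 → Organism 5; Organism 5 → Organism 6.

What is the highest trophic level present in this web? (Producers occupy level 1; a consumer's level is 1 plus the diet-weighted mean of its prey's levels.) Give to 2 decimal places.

4.13

Organism 2: 1 + (0.48×1 + 0.52×1) = 2
Organism 3: 1 + (0.22×1 + 0.65×1 + 0.13×2) = 2.13
Organism 4: 1 + 2 = 3
Organism 5: 1 + 2.13 = 3.13
Organism 6: 1 + 3.13 = 4.13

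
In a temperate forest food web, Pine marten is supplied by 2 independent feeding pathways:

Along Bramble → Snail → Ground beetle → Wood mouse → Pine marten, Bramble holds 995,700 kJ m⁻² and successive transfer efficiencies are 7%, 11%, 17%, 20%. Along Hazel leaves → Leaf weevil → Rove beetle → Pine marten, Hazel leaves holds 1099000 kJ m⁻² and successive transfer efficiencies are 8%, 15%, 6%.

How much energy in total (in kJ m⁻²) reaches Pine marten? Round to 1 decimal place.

1052.0 kJ m⁻²

Via Bramble: 995700 × 0.07 × 0.11 × 0.17 × 0.2 = 260.67426 kJ m⁻²
Via Hazel leaves: 1099000 × 0.08 × 0.15 × 0.06 = 791.28 kJ m⁻²
Total at Pine marten: 260.67426 + 791.28 = 1051.95426 kJ m⁻²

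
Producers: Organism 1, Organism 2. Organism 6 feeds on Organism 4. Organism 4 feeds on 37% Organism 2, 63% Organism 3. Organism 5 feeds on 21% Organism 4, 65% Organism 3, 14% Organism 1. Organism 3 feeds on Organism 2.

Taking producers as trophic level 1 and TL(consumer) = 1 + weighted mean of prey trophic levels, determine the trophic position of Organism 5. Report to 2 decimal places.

2.99

Organism 3: 1 + 1 = 2
Organism 4: 1 + (0.37×1 + 0.63×2) = 2.63
Organism 5: 1 + (0.21×2.63 + 0.65×2 + 0.14×1) = 2.9923
Organism 6: 1 + 2.63 = 3.63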